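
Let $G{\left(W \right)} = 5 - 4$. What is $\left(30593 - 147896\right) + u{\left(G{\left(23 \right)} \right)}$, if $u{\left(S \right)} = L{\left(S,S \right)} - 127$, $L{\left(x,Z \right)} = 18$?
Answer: $-117412$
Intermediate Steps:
$G{\left(W \right)} = 1$ ($G{\left(W \right)} = 5 - 4 = 1$)
$u{\left(S \right)} = -109$ ($u{\left(S \right)} = 18 - 127 = -109$)
$\left(30593 - 147896\right) + u{\left(G{\left(23 \right)} \right)} = \left(30593 - 147896\right) - 109 = -117303 - 109 = -117412$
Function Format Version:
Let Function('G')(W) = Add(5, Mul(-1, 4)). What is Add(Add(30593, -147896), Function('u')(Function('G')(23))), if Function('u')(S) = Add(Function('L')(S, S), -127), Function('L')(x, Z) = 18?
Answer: -117412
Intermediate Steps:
Function('G')(W) = 1 (Function('G')(W) = Add(5, -4) = 1)
Function('u')(S) = -109 (Function('u')(S) = Add(18, -127) = -109)
Add(Add(30593, -147896), Function('u')(Function('G')(23))) = Add(Add(30593, -147896), -109) = Add(-117303, -109) = -117412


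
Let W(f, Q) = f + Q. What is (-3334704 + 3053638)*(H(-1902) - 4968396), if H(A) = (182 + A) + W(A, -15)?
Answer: 1397469427178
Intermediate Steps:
W(f, Q) = Q + f
H(A) = 167 + 2*A (H(A) = (182 + A) + (-15 + A) = 167 + 2*A)
(-3334704 + 3053638)*(H(-1902) - 4968396) = (-3334704 + 3053638)*((167 + 2*(-1902)) - 4968396) = -281066*((167 - 3804) - 4968396) = -281066*(-3637 - 4968396) = -281066*(-4972033) = 1397469427178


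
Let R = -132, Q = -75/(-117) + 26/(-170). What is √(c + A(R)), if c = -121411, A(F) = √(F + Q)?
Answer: √(-1334212796475 + 3315*I*√1445214030)/3315 ≈ 0.016456 + 348.44*I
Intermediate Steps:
Q = 1618/3315 (Q = -75*(-1/117) + 26*(-1/170) = 25/39 - 13/85 = 1618/3315 ≈ 0.48808)
A(F) = √(1618/3315 + F) (A(F) = √(F + 1618/3315) = √(1618/3315 + F))
√(c + A(R)) = √(-121411 + √(5363670 + 10989225*(-132))/3315) = √(-121411 + √(5363670 - 1450577700)/3315) = √(-121411 + √(-1445214030)/3315) = √(-121411 + (I*√1445214030)/3315) = √(-121411 + I*√1445214030/3315)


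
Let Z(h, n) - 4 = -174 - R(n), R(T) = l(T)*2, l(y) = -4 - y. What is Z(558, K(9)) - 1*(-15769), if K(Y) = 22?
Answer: 15651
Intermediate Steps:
R(T) = -8 - 2*T (R(T) = (-4 - T)*2 = -8 - 2*T)
Z(h, n) = -162 + 2*n (Z(h, n) = 4 + (-174 - (-8 - 2*n)) = 4 + (-174 + (8 + 2*n)) = 4 + (-166 + 2*n) = -162 + 2*n)
Z(558, K(9)) - 1*(-15769) = (-162 + 2*22) - 1*(-15769) = (-162 + 44) + 15769 = -118 + 15769 = 15651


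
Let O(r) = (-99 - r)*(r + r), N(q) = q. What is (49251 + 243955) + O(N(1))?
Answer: 293006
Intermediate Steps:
O(r) = 2*r*(-99 - r) (O(r) = (-99 - r)*(2*r) = 2*r*(-99 - r))
(49251 + 243955) + O(N(1)) = (49251 + 243955) - 2*1*(99 + 1) = 293206 - 2*1*100 = 293206 - 200 = 293006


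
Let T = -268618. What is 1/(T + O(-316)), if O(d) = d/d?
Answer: -1/268617 ≈ -3.7228e-6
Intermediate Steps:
O(d) = 1
1/(T + O(-316)) = 1/(-268618 + 1) = 1/(-268617) = -1/268617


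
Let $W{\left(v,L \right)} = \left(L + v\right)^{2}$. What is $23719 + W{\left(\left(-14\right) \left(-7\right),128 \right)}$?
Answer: $74795$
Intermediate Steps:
$23719 + W{\left(\left(-14\right) \left(-7\right),128 \right)} = 23719 + \left(128 - -98\right)^{2} = 23719 + \left(128 + 98\right)^{2} = 23719 + 226^{2} = 23719 + 51076 = 74795$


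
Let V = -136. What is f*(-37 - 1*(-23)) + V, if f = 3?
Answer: -178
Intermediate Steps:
f*(-37 - 1*(-23)) + V = 3*(-37 - 1*(-23)) - 136 = 3*(-37 + 23) - 136 = 3*(-14) - 136 = -42 - 136 = -178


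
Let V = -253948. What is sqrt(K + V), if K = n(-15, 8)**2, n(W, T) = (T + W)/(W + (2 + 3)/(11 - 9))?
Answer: 6*I*sqrt(4408814)/25 ≈ 503.93*I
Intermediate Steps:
n(W, T) = (T + W)/(5/2 + W) (n(W, T) = (T + W)/(W + 5/2) = (T + W)/(5/2 + W))
K = 196/625 (K = (2*(8 - 15)/(5 + 2*(-15)))**2 = (2*(-7)/(5 - 30))**2 = (2*(-7)/(-25))**2 = (2*(-1/25)*(-7))**2 = (14/25)**2 = 196/625 ≈ 0.31360)
sqrt(K + V) = sqrt(196/625 - 253948) = sqrt(-158717304/625) = 6*I*sqrt(4408814)/25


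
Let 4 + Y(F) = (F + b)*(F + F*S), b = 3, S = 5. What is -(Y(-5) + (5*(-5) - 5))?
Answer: -26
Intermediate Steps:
Y(F) = -4 + 6*F*(3 + F) (Y(F) = -4 + (F + 3)*(F + F*5) = -4 + (3 + F)*(F + 5*F) = -4 + (3 + F)*(6*F) = -4 + 6*F*(3 + F))
-(Y(-5) + (5*(-5) - 5)) = -((-4 + 6*(-5)² + 18*(-5)) + (5*(-5) - 5)) = -((-4 + 6*25 - 90) + (-25 - 5)) = -((-4 + 150 - 90) - 30) = -(56 - 30) = -1*26 = -26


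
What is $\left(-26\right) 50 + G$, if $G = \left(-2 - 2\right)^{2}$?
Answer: $-1284$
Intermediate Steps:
$G = 16$ ($G = \left(-2 - 2\right)^{2} = \left(-4\right)^{2} = 16$)
$\left(-26\right) 50 + G = \left(-26\right) 50 + 16 = -1300 + 16 = -1284$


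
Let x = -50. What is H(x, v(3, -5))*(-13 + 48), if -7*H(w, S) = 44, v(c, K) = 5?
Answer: -220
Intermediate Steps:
H(w, S) = -44/7 (H(w, S) = -⅐*44 = -44/7)
H(x, v(3, -5))*(-13 + 48) = -44*(-13 + 48)/7 = -44/7*35 = -220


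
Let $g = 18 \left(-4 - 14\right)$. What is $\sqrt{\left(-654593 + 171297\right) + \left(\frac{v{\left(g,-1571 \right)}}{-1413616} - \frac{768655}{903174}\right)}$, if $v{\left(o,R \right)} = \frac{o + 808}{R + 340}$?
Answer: $\frac{i \sqrt{4663326936214735542263071660198857}}{98229277397094} \approx 695.2 i$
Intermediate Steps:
$g = -324$ ($g = 18 \left(-18\right) = -324$)
$v{\left(o,R \right)} = \frac{808 + o}{340 + R}$
$\sqrt{\left(-654593 + 171297\right) + \left(\frac{v{\left(g,-1571 \right)}}{-1413616} - \frac{768655}{903174}\right)} = \sqrt{\left(-654593 + 171297\right) - \left(\frac{768655}{903174} - \frac{\frac{1}{340 - 1571} \left(808 - 324\right)}{-1413616}\right)} = \sqrt{-483296 - \left(\frac{768655}{903174} - \frac{1}{-1231} \cdot 484 \left(- \frac{1}{1413616}\right)\right)} = \sqrt{-483296 - \left(\frac{768655}{903174} - \left(- \frac{1}{1231}\right) 484 \left(- \frac{1}{1413616}\right)\right)} = \sqrt{-483296 - \frac{167197905480083}{196458554794188}} = \sqrt{- \frac{94947800895717363731}{196458554794188}} = \frac{i \sqrt{4663326936214735542263071660198857}}{98229277397094}$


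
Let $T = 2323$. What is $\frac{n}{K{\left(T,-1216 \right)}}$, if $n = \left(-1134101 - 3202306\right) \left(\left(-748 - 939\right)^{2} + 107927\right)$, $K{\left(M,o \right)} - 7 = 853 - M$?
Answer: $\frac{1164481390152}{133} \approx 8.7555 \cdot 10^{9}$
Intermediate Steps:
$K{\left(M,o \right)} = 860 - M$ ($K{\left(M,o \right)} = 7 - \left(-853 + M\right) = 860 - M$)
$n = -12809295291672$ ($n = - 4336407 \left(\left(-1687\right)^{2} + 107927\right) = - 4336407 \left(2845969 + 107927\right) = \left(-4336407\right) 2953896 = -12809295291672$)
$\frac{n}{K{\left(T,-1216 \right)}} = - \frac{12809295291672}{860 - 2323} = - \frac{12809295291672}{-1463} = \left(-12809295291672\right) \left(- \frac{1}{1463}\right) = \frac{1164481390152}{133}$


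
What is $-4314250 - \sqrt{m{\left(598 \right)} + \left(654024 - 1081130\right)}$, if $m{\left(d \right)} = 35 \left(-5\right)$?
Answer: $-4314250 - i \sqrt{427281} \approx -4.3142 \cdot 10^{6} - 653.67 i$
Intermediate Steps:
$m{\left(d \right)} = -175$
$-4314250 - \sqrt{m{\left(598 \right)} + \left(654024 - 1081130\right)} = -4314250 - \sqrt{-175 + \left(654024 - 1081130\right)} = -4314250 - \sqrt{-175 - 427106} = -4314250 - \sqrt{-427281} = -4314250 - i \sqrt{427281}$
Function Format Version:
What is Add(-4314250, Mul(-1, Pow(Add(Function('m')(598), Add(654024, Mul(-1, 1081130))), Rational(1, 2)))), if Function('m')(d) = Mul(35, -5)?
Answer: Add(-4314250, Mul(-1, I, Pow(427281, Rational(1, 2)))) ≈ Add(-4.3142e+6, Mul(-653.67, I))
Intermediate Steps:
Function('m')(d) = -175
Add(-4314250, Mul(-1, Pow(Add(Function('m')(598), Add(654024, Mul(-1, 1081130))), Rational(1, 2)))) = Add(-4314250, Mul(-1, Pow(Add(-175, Add(654024, Mul(-1, 1081130))), Rational(1, 2)))) = Add(-4314250, Mul(-1, Pow(Add(-175, Add(654024, -1081130)), Rational(1, 2)))) = Add(-4314250, Mul(-1, Pow(Add(-175, -427106), Rational(1, 2)))) = Add(-4314250, Mul(-1, Pow(-427281, Rational(1, 2)))) = Add(-4314250, Mul(-1, Mul(I, Pow(427281, Rational(1, 2))))) = Add(-4314250, Mul(-1, I, Pow(427281, Rational(1, 2))))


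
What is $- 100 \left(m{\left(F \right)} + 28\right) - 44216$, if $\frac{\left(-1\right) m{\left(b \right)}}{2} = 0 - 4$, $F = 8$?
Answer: $-47816$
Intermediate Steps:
$m{\left(b \right)} = 8$ ($m{\left(b \right)} = - 2 \left(0 - 4\right) = \left(-2\right) \left(-4\right) = 8$)
$- 100 \left(m{\left(F \right)} + 28\right) - 44216 = - 100 \left(8 + 28\right) - 44216 = \left(-100\right) 36 - 44216 = -3600 - 44216 = -47816$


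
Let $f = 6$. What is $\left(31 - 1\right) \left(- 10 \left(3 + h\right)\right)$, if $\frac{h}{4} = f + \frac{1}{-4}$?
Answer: $-7800$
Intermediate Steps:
$h = 23$ ($h = 4 \left(6 + \frac{1}{-4}\right) = 4 \left(6 - \frac{1}{4}\right) = 4 \cdot \frac{23}{4} = 23$)
$\left(31 - 1\right) \left(- 10 \left(3 + h\right)\right) = \left(31 - 1\right) \left(- 10 \left(3 + 23\right)\right) = \left(31 - 1\right) \left(\left(-10\right) 26\right) = 30 \left(-260\right) = -7800$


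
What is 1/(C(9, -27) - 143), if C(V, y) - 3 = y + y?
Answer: -1/194 ≈ -0.0051546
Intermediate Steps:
C(V, y) = 3 + 2*y (C(V, y) = 3 + (y + y) = 3 + 2*y)
1/(C(9, -27) - 143) = 1/((3 + 2*(-27)) - 143) = 1/((3 - 54) - 143) = 1/(-51 - 143) = 1/(-194) = -1/194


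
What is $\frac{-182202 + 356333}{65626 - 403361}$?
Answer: $- \frac{174131}{337735} \approx -0.51558$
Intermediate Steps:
$\frac{-182202 + 356333}{65626 - 403361} = \frac{174131}{-337735} = 174131 \left(- \frac{1}{337735}\right) = - \frac{174131}{337735}$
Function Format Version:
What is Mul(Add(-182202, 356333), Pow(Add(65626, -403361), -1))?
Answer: Rational(-174131, 337735) ≈ -0.51558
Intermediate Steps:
Mul(Add(-182202, 356333), Pow(Add(65626, -403361), -1)) = Mul(174131, Pow(-337735, -1)) = Mul(174131, Rational(-1, 337735)) = Rational(-174131, 337735)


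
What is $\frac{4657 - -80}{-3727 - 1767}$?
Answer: $- \frac{4737}{5494} \approx -0.86221$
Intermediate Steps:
$\frac{4657 - -80}{-3727 - 1767} = \frac{4657 + 80}{-3727 + \left(-1772 + 5\right)} = \frac{4737}{-3727 - 1767} = \frac{4737}{-5494} = 4737 \left(- \frac{1}{5494}\right) = - \frac{4737}{5494}$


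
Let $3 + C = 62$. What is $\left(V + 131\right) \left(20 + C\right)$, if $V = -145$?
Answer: $-1106$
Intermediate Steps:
$C = 59$ ($C = -3 + 62 = 59$)
$\left(V + 131\right) \left(20 + C\right) = \left(-145 + 131\right) \left(20 + 59\right) = \left(-14\right) 79 = -1106$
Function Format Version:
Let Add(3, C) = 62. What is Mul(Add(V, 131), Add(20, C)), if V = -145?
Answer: -1106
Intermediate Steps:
C = 59 (C = Add(-3, 62) = 59)
Mul(Add(V, 131), Add(20, C)) = Mul(Add(-145, 131), Add(20, 59)) = Mul(-14, 79) = -1106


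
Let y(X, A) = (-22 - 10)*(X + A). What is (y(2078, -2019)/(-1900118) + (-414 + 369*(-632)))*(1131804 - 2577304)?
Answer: 320835493920907000/950059 ≈ 3.3770e+11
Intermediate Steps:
y(X, A) = -32*A - 32*X (y(X, A) = -32*(A + X) = -32*A - 32*X)
(y(2078, -2019)/(-1900118) + (-414 + 369*(-632)))*(1131804 - 2577304) = ((-32*(-2019) - 32*2078)/(-1900118) + (-414 + 369*(-632)))*(1131804 - 2577304) = ((64608 - 66496)*(-1/1900118) + (-414 - 233208))*(-1445500) = (-1888*(-1/1900118) - 233622)*(-1445500) = (944/950059 - 233622)*(-1445500) = -221954682754/950059*(-1445500) = 320835493920907000/950059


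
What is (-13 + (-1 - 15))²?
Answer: 841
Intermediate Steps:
(-13 + (-1 - 15))² = (-13 - 16)² = (-29)² = 841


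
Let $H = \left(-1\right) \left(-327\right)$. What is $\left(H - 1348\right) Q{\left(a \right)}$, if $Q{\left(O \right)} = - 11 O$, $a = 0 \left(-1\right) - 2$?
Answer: $-22462$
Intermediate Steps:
$a = -2$ ($a = 0 - 2 = -2$)
$H = 327$
$\left(H - 1348\right) Q{\left(a \right)} = \left(327 - 1348\right) \left(\left(-11\right) \left(-2\right)\right) = \left(-1021\right) 22 = -22462$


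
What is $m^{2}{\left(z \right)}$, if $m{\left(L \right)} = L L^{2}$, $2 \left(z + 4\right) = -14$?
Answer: $1771561$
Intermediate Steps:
$z = -11$ ($z = -4 + \frac{1}{2} \left(-14\right) = -4 - 7 = -11$)
$m{\left(L \right)} = L^{3}$
$m^{2}{\left(z \right)} = \left(\left(-11\right)^{3}\right)^{2} = \left(-1331\right)^{2} = 1771561$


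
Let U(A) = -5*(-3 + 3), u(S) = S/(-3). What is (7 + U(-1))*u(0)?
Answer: 0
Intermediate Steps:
u(S) = -S/3 (u(S) = S*(-⅓) = -S/3)
U(A) = 0 (U(A) = -5*0 = 0)
(7 + U(-1))*u(0) = (7 + 0)*(-⅓*0) = 7*0 = 0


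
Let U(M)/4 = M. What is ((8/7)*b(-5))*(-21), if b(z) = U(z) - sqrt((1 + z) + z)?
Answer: 480 + 72*I ≈ 480.0 + 72.0*I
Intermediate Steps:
U(M) = 4*M
b(z) = -sqrt(1 + 2*z) + 4*z (b(z) = 4*z - sqrt((1 + z) + z) = 4*z - sqrt(1 + 2*z) = -sqrt(1 + 2*z) + 4*z)
((8/7)*b(-5))*(-21) = ((8/7)*(-sqrt(1 + 2*(-5)) + 4*(-5)))*(-21) = ((8*(1/7))*(-sqrt(1 - 10) - 20))*(-21) = (8*(-sqrt(-9) - 20)/7)*(-21) = (8*(-3*I - 20)/7)*(-21) = (8*(-20 - 3*I)/7)*(-21) = (-160/7 - 24*I/7)*(-21) = 480 + 72*I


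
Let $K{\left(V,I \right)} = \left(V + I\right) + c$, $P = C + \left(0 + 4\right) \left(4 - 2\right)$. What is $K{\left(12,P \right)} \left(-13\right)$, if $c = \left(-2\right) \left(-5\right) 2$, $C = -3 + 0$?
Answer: $-481$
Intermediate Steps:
$C = -3$
$c = 20$ ($c = 10 \cdot 2 = 20$)
$P = 5$ ($P = -3 + \left(0 + 4\right) \left(4 - 2\right) = -3 + 4 \cdot 2 = -3 + 8 = 5$)
$K{\left(V,I \right)} = 20 + I + V$ ($K{\left(V,I \right)} = \left(V + I\right) + 20 = \left(I + V\right) + 20 = 20 + I + V$)
$K{\left(12,P \right)} \left(-13\right) = \left(20 + 5 + 12\right) \left(-13\right) = 37 \left(-13\right) = -481$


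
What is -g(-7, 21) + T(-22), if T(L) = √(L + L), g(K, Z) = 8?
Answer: -8 + 2*I*√11 ≈ -8.0 + 6.6332*I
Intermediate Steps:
T(L) = √2*√L (T(L) = √(2*L) = √2*√L)
-g(-7, 21) + T(-22) = -1*8 + √2*√(-22) = -8 + √2*(I*√22) = -8 + 2*I*√11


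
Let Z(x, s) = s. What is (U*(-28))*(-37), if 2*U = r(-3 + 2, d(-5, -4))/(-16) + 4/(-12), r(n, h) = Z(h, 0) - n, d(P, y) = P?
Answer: -4921/24 ≈ -205.04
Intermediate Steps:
r(n, h) = -n (r(n, h) = 0 - n = -n)
U = -19/96 (U = (-(-3 + 2)/(-16) + 4/(-12))/2 = (-1*(-1)*(-1/16) + 4*(-1/12))/2 = (1*(-1/16) - ⅓)/2 = (-1/16 - ⅓)/2 = (½)*(-19/48) = -19/96 ≈ -0.19792)
(U*(-28))*(-37) = -19/96*(-28)*(-37) = (133/24)*(-37) = -4921/24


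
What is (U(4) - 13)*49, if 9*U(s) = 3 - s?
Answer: -5782/9 ≈ -642.44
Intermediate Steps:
U(s) = ⅓ - s/9 (U(s) = (3 - s)/9 = ⅓ - s/9)
(U(4) - 13)*49 = ((⅓ - ⅑*4) - 13)*49 = ((⅓ - 4/9) - 13)*49 = (-⅑ - 13)*49 = -118/9*49 = -5782/9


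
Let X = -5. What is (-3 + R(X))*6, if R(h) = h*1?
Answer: -48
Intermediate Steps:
R(h) = h
(-3 + R(X))*6 = (-3 - 5)*6 = -8*6 = -48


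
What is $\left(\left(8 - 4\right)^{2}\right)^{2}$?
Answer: $256$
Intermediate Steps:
$\left(\left(8 - 4\right)^{2}\right)^{2} = \left(4^{2}\right)^{2} = 16^{2} = 256$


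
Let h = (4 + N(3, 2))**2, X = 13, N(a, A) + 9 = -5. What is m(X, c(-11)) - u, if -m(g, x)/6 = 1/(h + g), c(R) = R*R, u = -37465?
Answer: 4233539/113 ≈ 37465.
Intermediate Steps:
c(R) = R**2
N(a, A) = -14 (N(a, A) = -9 - 5 = -14)
h = 100 (h = (4 - 14)**2 = (-10)**2 = 100)
m(g, x) = -6/(100 + g)
m(X, c(-11)) - u = -6/(100 + 13) - 1*(-37465) = -6/113 + 37465 = 4233539/113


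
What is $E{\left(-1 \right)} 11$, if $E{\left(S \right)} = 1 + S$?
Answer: $0$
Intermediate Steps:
$E{\left(-1 \right)} 11 = \left(1 - 1\right) 11 = 0 \cdot 11 = 0$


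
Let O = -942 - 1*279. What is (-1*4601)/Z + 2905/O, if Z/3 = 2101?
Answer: -725092/233211 ≈ -3.1092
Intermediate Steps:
O = -1221 (O = -942 - 279 = -1221)
Z = 6303 (Z = 3*2101 = 6303)
(-1*4601)/Z + 2905/O = -1*4601/6303 + 2905/(-1221) = -4601*1/6303 + 2905*(-1/1221) = -4601/6303 - 2905/1221 = -725092/233211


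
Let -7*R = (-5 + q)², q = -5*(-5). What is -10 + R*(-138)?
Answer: 55130/7 ≈ 7875.7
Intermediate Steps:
q = 25
R = -400/7 (R = -(-5 + 25)²/7 = -⅐*20² = -⅐*400 = -400/7 ≈ -57.143)
-10 + R*(-138) = -10 - 400/7*(-138) = -10 + 55200/7 = 55130/7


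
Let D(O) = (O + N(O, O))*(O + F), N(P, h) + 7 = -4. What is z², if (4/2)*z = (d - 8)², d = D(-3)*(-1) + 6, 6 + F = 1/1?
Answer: 42224004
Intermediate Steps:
F = -5 (F = -6 + 1/1 = -6 + 1 = -5)
N(P, h) = -11 (N(P, h) = -7 - 4 = -11)
D(O) = (-11 + O)*(-5 + O) (D(O) = (O - 11)*(O - 5) = (-11 + O)*(-5 + O))
d = -106 (d = (55 + (-3)² - 16*(-3))*(-1) + 6 = (55 + 9 + 48)*(-1) + 6 = 112*(-1) + 6 = -112 + 6 = -106)
z = 6498 (z = (-106 - 8)²/2 = (½)*(-114)² = (½)*12996 = 6498)
z² = 6498² = 42224004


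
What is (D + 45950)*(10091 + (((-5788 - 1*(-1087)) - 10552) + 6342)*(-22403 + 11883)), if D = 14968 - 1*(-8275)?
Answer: 6487107444523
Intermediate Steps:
D = 23243 (D = 14968 + 8275 = 23243)
(D + 45950)*(10091 + (((-5788 - 1*(-1087)) - 10552) + 6342)*(-22403 + 11883)) = (23243 + 45950)*(10091 + (((-5788 - 1*(-1087)) - 10552) + 6342)*(-22403 + 11883)) = 69193*(10091 + (((-5788 + 1087) - 10552) + 6342)*(-10520)) = 69193*(10091 + ((-4701 - 10552) + 6342)*(-10520)) = 69193*(10091 + (-15253 + 6342)*(-10520)) = 69193*(10091 - 8911*(-10520)) = 69193*(10091 + 93743720) = 69193*93753811 = 6487107444523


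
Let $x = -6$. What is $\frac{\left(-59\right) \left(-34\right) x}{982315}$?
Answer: $- \frac{12036}{982315} \approx -0.012253$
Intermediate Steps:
$\frac{\left(-59\right) \left(-34\right) x}{982315} = \frac{\left(-59\right) \left(-34\right) \left(-6\right)}{982315} = 2006 \left(-6\right) \frac{1}{982315} = \left(-12036\right) \frac{1}{982315} = - \frac{12036}{982315}$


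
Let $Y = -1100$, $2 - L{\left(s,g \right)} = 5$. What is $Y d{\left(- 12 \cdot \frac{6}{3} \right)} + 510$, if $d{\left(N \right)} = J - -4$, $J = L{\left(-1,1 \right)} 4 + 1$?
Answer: $8210$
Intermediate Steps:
$L{\left(s,g \right)} = -3$ ($L{\left(s,g \right)} = 2 - 5 = -3$)
$J = -11$ ($J = \left(-3\right) 4 + 1 = -12 + 1 = -11$)
$d{\left(N \right)} = -7$ ($d{\left(N \right)} = -11 - -4 = -11 + 4 = -7$)
$Y d{\left(- 12 \cdot \frac{6}{3} \right)} + 510 = \left(-1100\right) \left(-7\right) + 510 = 7700 + 510 = 8210$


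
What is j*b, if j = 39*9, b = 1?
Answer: 351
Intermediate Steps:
j = 351
j*b = 351*1 = 351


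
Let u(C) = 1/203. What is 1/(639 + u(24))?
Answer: 203/129718 ≈ 0.0015649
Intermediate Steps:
u(C) = 1/203
1/(639 + u(24)) = 1/(639 + 1/203) = 1/(129718/203) = 203/129718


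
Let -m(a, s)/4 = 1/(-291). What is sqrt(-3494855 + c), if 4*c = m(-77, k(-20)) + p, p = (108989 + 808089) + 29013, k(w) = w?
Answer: 7*I*sqrt(22523986365)/582 ≈ 1805.1*I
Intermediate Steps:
p = 946091 (p = 917078 + 29013 = 946091)
m(a, s) = 4/291 (m(a, s) = -4/(-291) = -4*(-1/291) = 4/291)
c = 275312485/1164 (c = (4/291 + 946091)/4 = (1/4)*(275312485/291) = 275312485/1164 ≈ 2.3652e+5)
sqrt(-3494855 + c) = sqrt(-3494855 + 275312485/1164) = sqrt(-3792698735/1164) = 7*I*sqrt(22523986365)/582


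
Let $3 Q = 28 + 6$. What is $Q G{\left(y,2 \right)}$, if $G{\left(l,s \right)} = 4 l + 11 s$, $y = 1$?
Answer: $\frac{884}{3} \approx 294.67$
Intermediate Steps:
$Q = \frac{34}{3}$ ($Q = \frac{28 + 6}{3} = \frac{1}{3} \cdot 34 = \frac{34}{3} \approx 11.333$)
$Q G{\left(y,2 \right)} = \frac{34 \left(4 \cdot 1 + 11 \cdot 2\right)}{3} = \frac{34 \left(4 + 22\right)}{3} = \frac{34}{3} \cdot 26 = \frac{884}{3}$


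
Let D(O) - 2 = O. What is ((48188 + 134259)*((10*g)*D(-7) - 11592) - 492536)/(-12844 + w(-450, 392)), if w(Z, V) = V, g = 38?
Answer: 615516865/3113 ≈ 1.9772e+5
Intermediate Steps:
D(O) = 2 + O
((48188 + 134259)*((10*g)*D(-7) - 11592) - 492536)/(-12844 + w(-450, 392)) = ((48188 + 134259)*((10*38)*(2 - 7) - 11592) - 492536)/(-12844 + 392) = (182447*(380*(-5) - 11592) - 492536)/(-12452) = (182447*(-1900 - 11592) - 492536)*(-1/12452) = (182447*(-13492) - 492536)*(-1/12452) = (-2461574924 - 492536)*(-1/12452) = -2462067460*(-1/12452) = 615516865/3113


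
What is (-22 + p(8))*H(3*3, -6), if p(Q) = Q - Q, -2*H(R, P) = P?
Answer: -66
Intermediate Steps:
H(R, P) = -P/2
p(Q) = 0
(-22 + p(8))*H(3*3, -6) = (-22 + 0)*(-½*(-6)) = -22*3 = -66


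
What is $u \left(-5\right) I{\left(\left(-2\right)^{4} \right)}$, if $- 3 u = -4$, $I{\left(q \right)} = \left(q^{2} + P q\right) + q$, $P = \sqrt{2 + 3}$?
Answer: $- \frac{5440}{3} - \frac{320 \sqrt{5}}{3} \approx -2051.8$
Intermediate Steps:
$P = \sqrt{5} \approx 2.2361$
$I{\left(q \right)} = q + q^{2} + q \sqrt{5}$ ($I{\left(q \right)} = \left(q^{2} + \sqrt{5} q\right) + q = \left(q^{2} + q \sqrt{5}\right) + q = q + q^{2} + q \sqrt{5}$)
$u = \frac{4}{3}$ ($u = \left(- \frac{1}{3}\right) \left(-4\right) = \frac{4}{3} \approx 1.3333$)
$u \left(-5\right) I{\left(\left(-2\right)^{4} \right)} = \frac{4}{3} \left(-5\right) \left(-2\right)^{4} \left(1 + \left(-2\right)^{4} + \sqrt{5}\right) = - \frac{20 \cdot 16 \left(1 + 16 + \sqrt{5}\right)}{3} = - \frac{20 \cdot 16 \left(17 + \sqrt{5}\right)}{3} = - \frac{20 \left(272 + 16 \sqrt{5}\right)}{3} = - \frac{5440}{3} - \frac{320 \sqrt{5}}{3}$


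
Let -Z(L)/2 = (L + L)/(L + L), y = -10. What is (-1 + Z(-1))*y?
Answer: 30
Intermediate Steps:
Z(L) = -2 (Z(L) = -2*(L + L)/(L + L) = -2*2*L/(2*L) = -2*2*L*1/(2*L) = -2*1 = -2)
(-1 + Z(-1))*y = (-1 - 2)*(-10) = -3*(-10) = 30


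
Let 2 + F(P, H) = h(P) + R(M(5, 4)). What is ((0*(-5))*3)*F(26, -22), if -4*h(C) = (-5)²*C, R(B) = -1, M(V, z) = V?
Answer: 0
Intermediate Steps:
h(C) = -25*C/4 (h(C) = -(-5)²*C/4 = -25*C/4)
F(P, H) = -3 - 25*P/4 (F(P, H) = -2 + (-25*P/4 - 1) = -2 + (-1 - 25*P/4) = -3 - 25*P/4)
((0*(-5))*3)*F(26, -22) = ((0*(-5))*3)*(-3 - 25/4*26) = (0*3)*(-3 - 325/2) = 0*(-331/2) = 0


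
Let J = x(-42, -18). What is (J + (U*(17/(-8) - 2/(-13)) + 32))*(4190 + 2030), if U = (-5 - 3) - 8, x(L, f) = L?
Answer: 1741600/13 ≈ 1.3397e+5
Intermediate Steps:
J = -42
U = -16 (U = -8 - 8 = -16)
(J + (U*(17/(-8) - 2/(-13)) + 32))*(4190 + 2030) = (-42 + (-16*(17/(-8) - 2/(-13)) + 32))*(4190 + 2030) = (-42 + (-16*(17*(-⅛) - 2*(-1/13)) + 32))*6220 = (-42 + (-16*(-17/8 + 2/13) + 32))*6220 = (-42 + (-16*(-205/104) + 32))*6220 = (-42 + (410/13 + 32))*6220 = (-42 + 826/13)*6220 = (280/13)*6220 = 1741600/13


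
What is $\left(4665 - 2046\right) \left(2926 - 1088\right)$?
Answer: $4813722$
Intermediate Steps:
$\left(4665 - 2046\right) \left(2926 - 1088\right) = 2619 \left(2926 - 1088\right) = 2619 \cdot 1838 = 4813722$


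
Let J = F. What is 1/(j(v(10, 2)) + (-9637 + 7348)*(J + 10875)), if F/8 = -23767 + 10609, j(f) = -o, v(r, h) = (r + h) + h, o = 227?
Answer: 1/216056194 ≈ 4.6284e-9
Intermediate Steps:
v(r, h) = r + 2*h (v(r, h) = (h + r) + h = r + 2*h)
j(f) = -227 (j(f) = -1*227 = -227)
F = -105264 (F = 8*(-23767 + 10609) = 8*(-13158) = -105264)
J = -105264
1/(j(v(10, 2)) + (-9637 + 7348)*(J + 10875)) = 1/(-227 + (-9637 + 7348)*(-105264 + 10875)) = 1/(-227 - 2289*(-94389)) = 1/(-227 + 216056421) = 1/216056194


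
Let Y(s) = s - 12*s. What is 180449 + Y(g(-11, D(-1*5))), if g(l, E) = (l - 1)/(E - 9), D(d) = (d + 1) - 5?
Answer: 541325/3 ≈ 1.8044e+5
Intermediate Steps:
D(d) = -4 + d (D(d) = (1 + d) - 5 = -4 + d)
g(l, E) = (-1 + l)/(-9 + E)
Y(s) = -11*s
180449 + Y(g(-11, D(-1*5))) = 180449 - 11*(-1 - 11)/(-9 + (-4 - 1*5)) = 180449 - 11*(-12)/(-9 + (-4 - 5)) = 180449 - 11*(-12)/(-9 - 9) = 180449 - 11*(-12)/(-18) = 180449 - (-11)*(-12)/18 = 180449 - 11*2/3 = 180449 - 22/3 = 541325/3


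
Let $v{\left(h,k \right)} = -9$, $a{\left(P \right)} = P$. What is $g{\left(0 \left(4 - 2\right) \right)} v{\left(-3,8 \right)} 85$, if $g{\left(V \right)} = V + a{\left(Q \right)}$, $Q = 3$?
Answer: $-2295$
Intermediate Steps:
$g{\left(V \right)} = 3 + V$ ($g{\left(V \right)} = V + 3 = 3 + V$)
$g{\left(0 \left(4 - 2\right) \right)} v{\left(-3,8 \right)} 85 = \left(3 + 0 \left(4 - 2\right)\right) \left(-9\right) 85 = \left(3 + 0 \cdot 2\right) \left(-9\right) 85 = \left(3 + 0\right) \left(-9\right) 85 = 3 \left(-9\right) 85 = \left(-27\right) 85 = -2295$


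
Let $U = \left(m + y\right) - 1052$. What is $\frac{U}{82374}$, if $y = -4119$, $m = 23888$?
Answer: $\frac{6239}{27458} \approx 0.22722$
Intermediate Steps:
$U = 18717$ ($U = \left(23888 - 4119\right) - 1052 = 19769 - 1052 = 18717$)
$\frac{U}{82374} = \frac{18717}{82374} = 18717 \cdot \frac{1}{82374} = \frac{6239}{27458}$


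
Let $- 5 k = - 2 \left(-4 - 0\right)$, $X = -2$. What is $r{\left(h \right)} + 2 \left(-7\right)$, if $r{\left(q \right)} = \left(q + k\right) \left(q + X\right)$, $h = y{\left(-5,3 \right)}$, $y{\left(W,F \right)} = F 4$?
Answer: $90$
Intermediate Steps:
$y{\left(W,F \right)} = 4 F$
$h = 12$ ($h = 4 \cdot 3 = 12$)
$k = - \frac{8}{5}$ ($k = - \frac{\left(-2\right) \left(-4 - 0\right)}{5} = - \frac{\left(-2\right) \left(-4 + 0\right)}{5} = - \frac{\left(-2\right) \left(-4\right)}{5} = \left(- \frac{1}{5}\right) 8 = - \frac{8}{5} \approx -1.6$)
$r{\left(q \right)} = \left(-2 + q\right) \left(- \frac{8}{5} + q\right)$ ($r{\left(q \right)} = \left(q - \frac{8}{5}\right) \left(q - 2\right) = \left(- \frac{8}{5} + q\right) \left(-2 + q\right) = \left(-2 + q\right) \left(- \frac{8}{5} + q\right)$)
$r{\left(h \right)} + 2 \left(-7\right) = \left(\frac{16}{5} + 12^{2} - \frac{216}{5}\right) + 2 \left(-7\right) = \left(\frac{16}{5} + 144 - \frac{216}{5}\right) - 14 = 104 - 14 = 90$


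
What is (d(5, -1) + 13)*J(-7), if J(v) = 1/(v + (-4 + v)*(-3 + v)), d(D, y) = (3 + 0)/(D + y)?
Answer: 55/412 ≈ 0.13350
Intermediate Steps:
d(D, y) = 3/(D + y)
(d(5, -1) + 13)*J(-7) = (3/(5 - 1) + 13)/(12 + (-7)² - 6*(-7)) = (3/4 + 13)/(12 + 49 + 42) = (3*(¼) + 13)/103 = (¾ + 13)*(1/103) = (55/4)*(1/103) = 55/412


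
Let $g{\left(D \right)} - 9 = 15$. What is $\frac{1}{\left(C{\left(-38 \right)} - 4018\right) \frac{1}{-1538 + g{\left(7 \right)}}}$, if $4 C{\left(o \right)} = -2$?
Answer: $\frac{3028}{8037} \approx 0.37676$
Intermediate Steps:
$C{\left(o \right)} = - \frac{1}{2}$ ($C{\left(o \right)} = \frac{1}{4} \left(-2\right) = - \frac{1}{2}$)
$g{\left(D \right)} = 24$ ($g{\left(D \right)} = 9 + 15 = 24$)
$\frac{1}{\left(C{\left(-38 \right)} - 4018\right) \frac{1}{-1538 + g{\left(7 \right)}}} = \frac{1}{\left(- \frac{1}{2} - 4018\right) \frac{1}{-1538 + 24}} = \frac{1}{\left(- \frac{8037}{2}\right) \frac{1}{-1514}} = \frac{1}{\left(- \frac{8037}{2}\right) \left(- \frac{1}{1514}\right)} = \frac{1}{\frac{8037}{3028}} = \frac{3028}{8037}$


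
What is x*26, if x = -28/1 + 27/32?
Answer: -11297/16 ≈ -706.06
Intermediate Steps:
x = -869/32 (x = -28*1 + 27*(1/32) = -28 + 27/32 = -869/32 ≈ -27.156)
x*26 = -869/32*26 = -11297/16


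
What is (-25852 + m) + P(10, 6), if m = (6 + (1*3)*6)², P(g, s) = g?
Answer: -25266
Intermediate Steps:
m = 576 (m = (6 + 3*6)² = (6 + 18)² = 24² = 576)
(-25852 + m) + P(10, 6) = (-25852 + 576) + 10 = -25276 + 10 = -25266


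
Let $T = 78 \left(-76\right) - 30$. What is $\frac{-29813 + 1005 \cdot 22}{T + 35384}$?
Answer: $- \frac{7703}{29426} \approx -0.26178$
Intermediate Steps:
$T = -5958$ ($T = -5928 - 30 = -5958$)
$\frac{-29813 + 1005 \cdot 22}{T + 35384} = \frac{-29813 + 1005 \cdot 22}{-5958 + 35384} = \frac{-29813 + 22110}{29426} = \left(-7703\right) \frac{1}{29426} = - \frac{7703}{29426}$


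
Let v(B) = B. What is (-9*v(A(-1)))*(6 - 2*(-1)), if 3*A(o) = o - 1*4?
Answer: 120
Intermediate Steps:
A(o) = -4/3 + o/3 (A(o) = (o - 1*4)/3 = (o - 4)/3 = (-4 + o)/3 = -4/3 + o/3)
(-9*v(A(-1)))*(6 - 2*(-1)) = (-9*(-4/3 + (⅓)*(-1)))*(6 - 2*(-1)) = (-9*(-4/3 - ⅓))*(6 + 2) = -9*(-5/3)*8 = 15*8 = 120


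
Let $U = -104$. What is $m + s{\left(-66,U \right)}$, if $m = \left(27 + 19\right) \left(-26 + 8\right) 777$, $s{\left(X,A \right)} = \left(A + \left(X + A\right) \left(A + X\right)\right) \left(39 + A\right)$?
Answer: $-2515096$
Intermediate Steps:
$s{\left(X,A \right)} = \left(39 + A\right) \left(A + \left(A + X\right)^{2}\right)$ ($s{\left(X,A \right)} = \left(A + \left(A + X\right) \left(A + X\right)\right) \left(39 + A\right) = \left(A + \left(A + X\right)^{2}\right) \left(39 + A\right) = \left(39 + A\right) \left(A + \left(A + X\right)^{2}\right)$)
$m = -643356$ ($m = 46 \left(-18\right) 777 = \left(-828\right) 777 = -643356$)
$m + s{\left(-66,U \right)} = -643356 + \left(\left(-104\right)^{2} + 39 \left(-104\right) + 39 \left(-104 - 66\right)^{2} - 104 \left(-104 - 66\right)^{2}\right) = -643356 + \left(10816 - 4056 + 39 \left(-170\right)^{2} - 104 \left(-170\right)^{2}\right) = -643356 + \left(10816 - 4056 + 39 \cdot 28900 - 3005600\right) = -643356 + \left(10816 - 4056 + 1127100 - 3005600\right) = -643356 - 1871740 = -2515096$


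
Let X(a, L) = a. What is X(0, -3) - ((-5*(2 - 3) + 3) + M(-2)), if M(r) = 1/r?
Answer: -15/2 ≈ -7.5000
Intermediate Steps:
X(0, -3) - ((-5*(2 - 3) + 3) + M(-2)) = 0 - ((-5*(2 - 3) + 3) + 1/(-2)) = 0 - ((-5*(-1) + 3) - ½) = 0 - ((5 + 3) - ½) = 0 - (8 - ½) = 0 - 1*15/2 = 0 - 15/2 = -15/2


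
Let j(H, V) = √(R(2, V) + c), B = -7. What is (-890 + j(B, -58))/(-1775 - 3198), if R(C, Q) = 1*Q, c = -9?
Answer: 890/4973 - I*√67/4973 ≈ 0.17897 - 0.001646*I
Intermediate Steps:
R(C, Q) = Q
j(H, V) = √(-9 + V) (j(H, V) = √(V - 9) = √(-9 + V))
(-890 + j(B, -58))/(-1775 - 3198) = (-890 + √(-9 - 58))/(-1775 - 3198) = (-890 + √(-67))/(-4973) = (-890 + I*√67)*(-1/4973) = 890/4973 - I*√67/4973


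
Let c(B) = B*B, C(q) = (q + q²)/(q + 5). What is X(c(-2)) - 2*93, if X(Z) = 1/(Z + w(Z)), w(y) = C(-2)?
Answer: -2601/14 ≈ -185.79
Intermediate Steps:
C(q) = (q + q²)/(5 + q)
c(B) = B²
w(y) = ⅔ (w(y) = -2*(1 - 2)/(5 - 2) = -2*(-1)/3 = -2*⅓*(-1) = ⅔)
X(Z) = 1/(⅔ + Z) (X(Z) = 1/(Z + ⅔) = 1/(⅔ + Z))
X(c(-2)) - 2*93 = 3/(2 + 3*(-2)²) - 2*93 = 3/(2 + 3*4) - 186 = 3/(2 + 12) - 186 = 3/14 - 186 = -2601/14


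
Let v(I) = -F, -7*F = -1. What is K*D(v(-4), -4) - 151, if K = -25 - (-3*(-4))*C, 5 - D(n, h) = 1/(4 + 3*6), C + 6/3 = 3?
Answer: -7355/22 ≈ -334.32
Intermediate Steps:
F = ⅐ (F = -⅐*(-1) = ⅐ ≈ 0.14286)
v(I) = -⅐ (v(I) = -1*⅐ = -⅐)
C = 1 (C = -2 + 3 = 1)
D(n, h) = 109/22 (D(n, h) = 5 - 1/(4 + 3*6) = 5 - 1/(4 + 18) = 5 - 1/22 = 109/22)
K = -37 (K = -25 - (-3*(-4)) = -25 - 12 = -37)
K*D(v(-4), -4) - 151 = -37*109/22 - 151 = -4033/22 - 151 = -7355/22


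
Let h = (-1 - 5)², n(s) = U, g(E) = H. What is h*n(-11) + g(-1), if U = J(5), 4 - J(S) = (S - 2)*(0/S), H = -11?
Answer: 133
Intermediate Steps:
g(E) = -11
J(S) = 4 (J(S) = 4 - (S - 2)*0/S = 4 - (-2 + S)*0 = 4 - 1*0 = 4 + 0 = 4)
U = 4
n(s) = 4
h = 36 (h = (-6)² = 36)
h*n(-11) + g(-1) = 36*4 - 11 = 144 - 11 = 133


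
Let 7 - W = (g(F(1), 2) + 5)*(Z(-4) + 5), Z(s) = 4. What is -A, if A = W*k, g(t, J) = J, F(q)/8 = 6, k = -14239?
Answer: -797384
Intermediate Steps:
F(q) = 48 (F(q) = 8*6 = 48)
W = -56 (W = 7 - (2 + 5)*(4 + 5) = 7 - 7*9 = 7 - 1*63 = 7 - 63 = -56)
A = 797384 (A = -56*(-14239) = 797384)
-A = -1*797384 = -797384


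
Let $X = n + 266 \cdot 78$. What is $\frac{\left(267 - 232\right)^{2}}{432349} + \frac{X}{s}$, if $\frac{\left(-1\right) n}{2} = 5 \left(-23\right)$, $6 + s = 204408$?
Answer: $\frac{4660104886}{44186500149} \approx 0.10546$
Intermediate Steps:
$s = 204402$ ($s = -6 + 204408 = 204402$)
$n = 230$ ($n = - 2 \cdot 5 \left(-23\right) = \left(-2\right) \left(-115\right) = 230$)
$X = 20978$ ($X = 230 + 266 \cdot 78 = 230 + 20748 = 20978$)
$\frac{\left(267 - 232\right)^{2}}{432349} + \frac{X}{s} = \frac{\left(267 - 232\right)^{2}}{432349} + \frac{20978}{204402} = 35^{2} \cdot \frac{1}{432349} + 20978 \cdot \frac{1}{204402} = 1225 \cdot \frac{1}{432349} + \frac{10489}{102201} = \frac{1225}{432349} + \frac{10489}{102201} = \frac{4660104886}{44186500149}$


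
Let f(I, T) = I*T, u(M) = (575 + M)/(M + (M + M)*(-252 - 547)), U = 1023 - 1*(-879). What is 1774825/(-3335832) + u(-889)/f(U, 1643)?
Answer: -1312378298675228683/2466650810217363336 ≈ -0.53205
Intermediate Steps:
U = 1902 (U = 1023 + 879 = 1902)
u(M) = -(575 + M)/(1597*M) (u(M) = (575 + M)/(M + (2*M)*(-799)) = (575 + M)/(M - 1598*M) = (575 + M)/((-1597*M)) = (575 + M)*(-1/(1597*M)) = -(575 + M)/(1597*M))
1774825/(-3335832) + u(-889)/f(U, 1643) = 1774825/(-3335832) + ((1/1597)*(-575 - 1*(-889))/(-889))/((1902*1643)) = 1774825*(-1/3335832) + ((1/1597)*(-1/889)*(-575 + 889))/3124986 = -1774825/3335832 + ((1/1597)*(-1/889)*314)*(1/3124986) = -1774825/3335832 - 314/1419733*1/3124986 = -1774825/3335832 - 157/2218322874369 = -1312378298675228683/2466650810217363336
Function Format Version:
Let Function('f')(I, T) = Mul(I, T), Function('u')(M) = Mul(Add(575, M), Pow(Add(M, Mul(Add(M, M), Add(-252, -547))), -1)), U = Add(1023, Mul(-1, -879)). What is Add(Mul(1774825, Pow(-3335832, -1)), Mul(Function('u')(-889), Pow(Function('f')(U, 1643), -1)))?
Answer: Rational(-1312378298675228683, 2466650810217363336) ≈ -0.53205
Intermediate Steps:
U = 1902 (U = Add(1023, 879) = 1902)
Function('u')(M) = Mul(Rational(-1, 1597), Pow(M, -1), Add(575, M)) (Function('u')(M) = Mul(Add(575, M), Pow(Add(M, Mul(Mul(2, M), -799)), -1)) = Mul(Add(575, M), Pow(Add(M, Mul(-1598, M)), -1)) = Mul(Add(575, M), Pow(Mul(-1597, M), -1)) = Mul(Add(575, M), Mul(Rational(-1, 1597), Pow(M, -1))) = Mul(Rational(-1, 1597), Pow(M, -1), Add(575, M)))
Add(Mul(1774825, Pow(-3335832, -1)), Mul(Function('u')(-889), Pow(Function('f')(U, 1643), -1))) = Add(Mul(1774825, Pow(-3335832, -1)), Mul(Mul(Rational(1, 1597), Pow(-889, -1), Add(-575, Mul(-1, -889))), Pow(Mul(1902, 1643), -1))) = Add(Mul(1774825, Rational(-1, 3335832)), Mul(Mul(Rational(1, 1597), Rational(-1, 889), Add(-575, 889)), Pow(3124986, -1))) = Add(Rational(-1774825, 3335832), Mul(Mul(Rational(1, 1597), Rational(-1, 889), 314), Rational(1, 3124986))) = Add(Rational(-1774825, 3335832), Mul(Rational(-314, 1419733), Rational(1, 3124986))) = Add(Rational(-1774825, 3335832), Rational(-157, 2218322874369)) = Rational(-1312378298675228683, 2466650810217363336)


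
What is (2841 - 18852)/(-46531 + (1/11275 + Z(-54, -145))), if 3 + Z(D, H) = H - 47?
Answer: 60174675/175611883 ≈ 0.34266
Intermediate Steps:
Z(D, H) = -50 + H (Z(D, H) = -3 + (H - 47) = -3 + (-47 + H) = -50 + H)
(2841 - 18852)/(-46531 + (1/11275 + Z(-54, -145))) = (2841 - 18852)/(-46531 + (1/11275 + (-50 - 145))) = -16011/(-46531 + (1/11275 - 195)) = -16011/(-46531 - 2198624/11275) = -16011/(-526835649/11275) = -16011*(-11275/526835649) = 60174675/175611883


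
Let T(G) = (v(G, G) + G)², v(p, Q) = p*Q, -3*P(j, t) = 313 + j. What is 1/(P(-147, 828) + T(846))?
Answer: 3/1540383299366 ≈ 1.9476e-12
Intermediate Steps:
P(j, t) = -313/3 - j/3 (P(j, t) = -(313 + j)/3 = -313/3 - j/3)
v(p, Q) = Q*p
T(G) = (G + G²)² (T(G) = (G*G + G)² = (G² + G)² = (G + G²)²)
1/(P(-147, 828) + T(846)) = 1/((-313/3 - ⅓*(-147)) + 846²*(1 + 846)²) = 1/((-313/3 + 49) + 715716*847²) = 1/(-166/3 + 715716*717409) = 1/(-166/3 + 513461099844) = 1/(1540383299366/3) = 3/1540383299366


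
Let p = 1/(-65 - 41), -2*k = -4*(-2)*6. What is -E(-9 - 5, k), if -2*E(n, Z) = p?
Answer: -1/212 ≈ -0.0047170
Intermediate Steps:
k = -24 (k = -(-4*(-2))*6/2 = -4*6 = -½*48 = -24)
p = -1/106 (p = 1/(-106) = -1/106 ≈ -0.0094340)
E(n, Z) = 1/212 (E(n, Z) = -½*(-1/106) = 1/212)
-E(-9 - 5, k) = -1*1/212 = -1/212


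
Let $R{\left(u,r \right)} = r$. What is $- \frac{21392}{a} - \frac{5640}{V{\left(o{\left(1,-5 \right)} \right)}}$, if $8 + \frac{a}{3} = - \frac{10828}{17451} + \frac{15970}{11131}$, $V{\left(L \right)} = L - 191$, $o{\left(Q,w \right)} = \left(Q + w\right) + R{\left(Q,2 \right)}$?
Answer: $\frac{137599415430576}{134695727339} \approx 1021.6$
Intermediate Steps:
$o{\left(Q,w \right)} = 2 + Q + w$ ($o{\left(Q,w \right)} = \left(Q + w\right) + 2 = 2 + Q + w$)
$V{\left(L \right)} = -191 + L$
$a = - \frac{1395810646}{64749027}$ ($a = -24 + 3 \left(- \frac{10828}{17451} + \frac{15970}{11131}\right) = -24 + 3 \cdot \frac{158166002}{194247081} = -24 + \frac{158166002}{64749027} = - \frac{1395810646}{64749027} \approx -21.557$)
$- \frac{21392}{a} - \frac{5640}{V{\left(o{\left(1,-5 \right)} \right)}} = - \frac{21392}{- \frac{1395810646}{64749027}} - \frac{5640}{-191 + \left(2 + 1 - 5\right)} = \left(-21392\right) \left(- \frac{64749027}{1395810646}\right) - \frac{5640}{-191 - 2} = \frac{692555592792}{697905323} - \frac{5640}{-193} = \frac{692555592792}{697905323} - - \frac{5640}{193} = \frac{692555592792}{697905323} + \frac{5640}{193} = \frac{137599415430576}{134695727339}$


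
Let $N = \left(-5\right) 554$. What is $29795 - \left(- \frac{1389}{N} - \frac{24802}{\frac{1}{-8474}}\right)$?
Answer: $- \frac{582094319199}{2770} \approx -2.1014 \cdot 10^{8}$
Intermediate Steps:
$N = -2770$
$29795 - \left(- \frac{1389}{N} - \frac{24802}{\frac{1}{-8474}}\right) = 29795 - \left(- \frac{1389}{-2770} - \frac{24802}{\frac{1}{-8474}}\right) = 29795 - \left(\left(-1389\right) \left(- \frac{1}{2770}\right) - \frac{24802}{- \frac{1}{8474}}\right) = 29795 - \left(\frac{1389}{2770} - -210172148\right) = 29795 - \left(\frac{1389}{2770} + 210172148\right) = 29795 - \frac{582176851349}{2770} = - \frac{582094319199}{2770}$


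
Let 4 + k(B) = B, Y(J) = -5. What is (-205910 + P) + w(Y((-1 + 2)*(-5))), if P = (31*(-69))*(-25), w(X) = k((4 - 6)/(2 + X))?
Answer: -457315/3 ≈ -1.5244e+5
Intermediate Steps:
k(B) = -4 + B
w(X) = -4 - 2/(2 + X) (w(X) = -4 + (4 - 6)/(2 + X) = -4 - 2/(2 + X))
P = 53475 (P = -2139*(-25) = 53475)
(-205910 + P) + w(Y((-1 + 2)*(-5))) = (-205910 + 53475) + 2*(-5 - 2*(-5))/(2 - 5) = -152435 + 2*(-5 + 10)/(-3) = -152435 + 2*(-1/3)*5 = -152435 - 10/3 = -457315/3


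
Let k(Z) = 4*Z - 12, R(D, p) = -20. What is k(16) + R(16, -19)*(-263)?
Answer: 5312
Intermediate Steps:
k(Z) = -12 + 4*Z
k(16) + R(16, -19)*(-263) = (-12 + 4*16) - 20*(-263) = (-12 + 64) + 5260 = 52 + 5260 = 5312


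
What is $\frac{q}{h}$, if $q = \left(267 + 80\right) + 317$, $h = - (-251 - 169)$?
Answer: $\frac{166}{105} \approx 1.581$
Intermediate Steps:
$h = 420$ ($h = \left(-1\right) \left(-420\right) = 420$)
$q = 664$ ($q = 347 + 317 = 664$)
$\frac{q}{h} = \frac{664}{420} = 664 \cdot \frac{1}{420} = \frac{166}{105}$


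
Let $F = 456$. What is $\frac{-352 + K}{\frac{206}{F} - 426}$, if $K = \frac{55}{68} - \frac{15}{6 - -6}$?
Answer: $\frac{1366062}{1649425} \approx 0.82821$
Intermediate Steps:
$K = - \frac{15}{34}$ ($K = 55 \cdot \frac{1}{68} - \frac{15}{6 + 6} = \frac{55}{68} - \frac{15}{12} = \frac{55}{68} - \frac{5}{4} = - \frac{15}{34} \approx -0.44118$)
$\frac{-352 + K}{\frac{206}{F} - 426} = \frac{-352 - \frac{15}{34}}{\frac{206}{456} - 426} = - \frac{11983}{34 \left(206 \cdot \frac{1}{456} - 426\right)} = - \frac{11983}{34 \left(\frac{103}{228} - 426\right)} = - \frac{11983}{34 \left(- \frac{97025}{228}\right)} = \left(- \frac{11983}{34}\right) \left(- \frac{228}{97025}\right) = \frac{1366062}{1649425}$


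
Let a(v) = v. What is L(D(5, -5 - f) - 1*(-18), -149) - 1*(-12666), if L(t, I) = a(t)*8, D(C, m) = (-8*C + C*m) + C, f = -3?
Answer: 12450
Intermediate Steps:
D(C, m) = -7*C + C*m
L(t, I) = 8*t (L(t, I) = t*8 = 8*t)
L(D(5, -5 - f) - 1*(-18), -149) - 1*(-12666) = 8*(5*(-7 + (-5 - 1*(-3))) - 1*(-18)) - 1*(-12666) = 8*(5*(-7 + (-5 + 3)) + 18) + 12666 = 8*(5*(-7 - 2) + 18) + 12666 = 8*(5*(-9) + 18) + 12666 = 8*(-45 + 18) + 12666 = 8*(-27) + 12666 = -216 + 12666 = 12450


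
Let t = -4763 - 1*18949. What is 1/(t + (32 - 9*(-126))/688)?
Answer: -344/8156345 ≈ -4.2176e-5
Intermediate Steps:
t = -23712 (t = -4763 - 18949 = -23712)
1/(t + (32 - 9*(-126))/688) = 1/(-23712 + (32 - 9*(-126))/688) = 1/(-23712 + (32 + 1134)*(1/688)) = 1/(-23712 + 1166*(1/688)) = 1/(-23712 + 583/344) = 1/(-8156345/344) = -344/8156345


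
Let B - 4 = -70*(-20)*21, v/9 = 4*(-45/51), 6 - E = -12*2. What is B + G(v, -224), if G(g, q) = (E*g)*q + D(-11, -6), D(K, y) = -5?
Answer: 4128583/17 ≈ 2.4286e+5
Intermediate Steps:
E = 30 (E = 6 - (-12)*2 = 6 - 1*(-24) = 6 + 24 = 30)
v = -540/17 (v = 9*(4*(-45/51)) = 9*(4*(-45*1/51)) = 9*(4*(-15/17)) = 9*(-60/17) = -540/17 ≈ -31.765)
G(g, q) = -5 + 30*g*q (G(g, q) = (30*g)*q - 5 = 30*g*q - 5 = -5 + 30*g*q)
B = 29404 (B = 4 - 70*(-20)*21 = 4 + 1400*21 = 4 + 29400 = 29404)
B + G(v, -224) = 29404 + (-5 + 30*(-540/17)*(-224)) = 29404 + (-5 + 3628800/17) = 29404 + 3628715/17 = 4128583/17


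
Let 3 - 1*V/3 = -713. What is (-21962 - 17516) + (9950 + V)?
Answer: -27380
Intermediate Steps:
V = 2148 (V = 9 - 3*(-713) = 9 + 2139 = 2148)
(-21962 - 17516) + (9950 + V) = (-21962 - 17516) + (9950 + 2148) = -39478 + 12098 = -27380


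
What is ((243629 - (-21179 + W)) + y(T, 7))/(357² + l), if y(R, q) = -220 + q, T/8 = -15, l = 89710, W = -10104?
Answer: 274699/217159 ≈ 1.2650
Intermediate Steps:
T = -120 (T = 8*(-15) = -120)
((243629 - (-21179 + W)) + y(T, 7))/(357² + l) = ((243629 - (-21179 - 10104)) + (-220 + 7))/(357² + 89710) = ((243629 - 1*(-31283)) - 213)/(127449 + 89710) = ((243629 + 31283) - 213)/217159 = (274912 - 213)*(1/217159) = 274699*(1/217159) = 274699/217159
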